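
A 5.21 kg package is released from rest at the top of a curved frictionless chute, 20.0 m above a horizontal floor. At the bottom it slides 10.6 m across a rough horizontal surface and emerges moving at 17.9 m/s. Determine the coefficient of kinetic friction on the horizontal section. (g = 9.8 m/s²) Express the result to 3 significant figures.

Applying the work–energy principle:
mgh = ½mv² + μ_k m g d
mgh = 1021.2 J; ½mv² = 834.67 J
W_f = 1021.2 − 834.67 = 186.5 J
μ_k = W_f/(mg·d) = 186.5/(51.06 × 10.6) = 0.3446

μ_k = 0.345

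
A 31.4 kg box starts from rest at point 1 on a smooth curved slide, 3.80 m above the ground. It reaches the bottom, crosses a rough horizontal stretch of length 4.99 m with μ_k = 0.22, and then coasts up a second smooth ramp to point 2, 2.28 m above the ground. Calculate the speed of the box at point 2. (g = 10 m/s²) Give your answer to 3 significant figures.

Energy at 1: mgh₁ = (31.4)(10)(3.80) = 1193.2 J
Friction loss: W_f = μ_k mg d = 344.7 J
At 2: ½mv² + mgh₂ = mgh₁ − W_f
½mv² = 1193.2 − 344.7 − 715.92 = 132.57 J
v = √(2 × 132.57/31.4) = 2.906 m/s

v = 2.91 m/s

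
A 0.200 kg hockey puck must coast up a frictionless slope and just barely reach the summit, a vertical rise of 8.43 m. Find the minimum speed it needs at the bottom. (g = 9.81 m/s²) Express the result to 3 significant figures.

At the top it is momentarily at rest, so all KE converts to PE: ½mv² = mgh
v = √(2gh) = √(2 × 9.81 × 8.43) = 12.86 m/s

v = 12.9 m/s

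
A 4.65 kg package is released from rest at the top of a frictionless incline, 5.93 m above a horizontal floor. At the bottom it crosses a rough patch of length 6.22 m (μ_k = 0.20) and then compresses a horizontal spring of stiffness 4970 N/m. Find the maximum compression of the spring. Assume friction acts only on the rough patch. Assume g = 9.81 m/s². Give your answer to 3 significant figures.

x = 0.293 m

Initial energy: E₁ = mgh = (4.65)(9.81)(5.93) = 270.51 J
Friction removes W_f = μ_k mg d = (0.20)(4.65)(9.81)(6.22) = 56.75 J
Energy reaching the spring: E = 270.51 − 56.75 = 213.76 J
At max compression ½kx² = E ⇒ x = √(2E/k) = √(2 × 213.76/4970) = 0.2933 m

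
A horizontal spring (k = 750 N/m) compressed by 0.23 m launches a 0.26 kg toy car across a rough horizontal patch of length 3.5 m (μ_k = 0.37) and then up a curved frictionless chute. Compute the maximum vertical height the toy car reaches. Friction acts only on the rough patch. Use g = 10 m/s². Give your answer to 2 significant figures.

h = 6.3 m

Spring energy: E₀ = ½kx² = ½(750)(0.23)² = 19.838 J
Friction: W_f = μ_k mg d = (0.37)(0.26)(10)(3.5) = 3.367 J
Energy at base of ramp: E = 19.838 − 3.367 = 16.471 J
At max height all remaining energy is PE: mgh = E ⇒ h = E/(mg) = 16.471/(0.26 × 10) = 6.335 m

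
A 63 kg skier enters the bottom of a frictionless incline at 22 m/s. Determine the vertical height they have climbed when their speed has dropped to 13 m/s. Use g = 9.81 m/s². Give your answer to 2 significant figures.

h = 16 m

Energy balance between the two points: ½mv₁² = ½mv₂² + mgh
h = (v₁² − v₂²)/(2g) = (22² − 13²)/(2 × 9.81) = 16.06 m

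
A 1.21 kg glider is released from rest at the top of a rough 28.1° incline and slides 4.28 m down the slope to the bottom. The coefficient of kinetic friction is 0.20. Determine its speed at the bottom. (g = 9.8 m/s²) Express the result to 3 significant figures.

Work–energy: mg(L sinθ) − μ_k(mg cosθ)L = ½mv²
mgh = mgL sinθ = (1.21)(9.8)(4.28)sin28.1° = 23.905 J
W_f = μ_k mg cosθ · L = (0.20)(1.21)(9.8)cos28.1°·4.28 = 8.954 J
½mv² = 23.905 − 8.954 = 14.951 J
v = √(2 × 14.951/1.21) = 4.971 m/s

v = 4.97 m/s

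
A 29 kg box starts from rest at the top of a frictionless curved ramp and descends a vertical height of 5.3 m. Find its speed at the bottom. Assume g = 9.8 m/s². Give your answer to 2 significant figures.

v = 10 m/s

Mechanical energy is conserved (no friction): mgh = ½mv²
v = √(2gh) = √(2 × 9.8 × 5.3) = √103.88 = 10.19 m/s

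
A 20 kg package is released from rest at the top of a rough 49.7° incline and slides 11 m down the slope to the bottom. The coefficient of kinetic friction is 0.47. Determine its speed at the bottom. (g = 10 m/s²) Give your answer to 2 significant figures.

Taking the bottom as reference, mgh = ½mv² + μ_k N L with h = L sinθ, N = mg cosθ:
mgh = mgL sinθ = (20)(10)(11)sin49.7° = 1677.9 J
W_f = μ_k mg cosθ · L = (0.47)(20)(10)cos49.7°·11 = 668.8 J
½mv² = 1677.9 − 668.8 = 1009.1 J
v = √(2 × 1009.1/20) = 10.05 m/s

v = 10 m/s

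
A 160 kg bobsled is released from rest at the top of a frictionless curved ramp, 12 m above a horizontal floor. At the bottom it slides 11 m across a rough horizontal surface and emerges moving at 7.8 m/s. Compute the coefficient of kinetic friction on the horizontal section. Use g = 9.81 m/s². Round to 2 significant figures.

μ_k = 0.81

Energy bookkeeping (friction removes W_f = μ_k N d):
mgh = ½mv² + μ_k m g d
mgh = 18835 J; ½mv² = 4867.2 J
W_f = 18835 − 4867.2 = 13968 J
μ_k = W_f/(mg·d) = 13968/(1570 × 11) = 0.8090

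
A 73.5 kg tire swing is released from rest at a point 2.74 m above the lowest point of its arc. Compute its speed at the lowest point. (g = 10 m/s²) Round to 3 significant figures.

v = 7.40 m/s

Equating total energy at the two states: mgh = ½mv²
v = √(2gh) = √(2 × 10 × 2.74) = √54.800 = 7.403 m/s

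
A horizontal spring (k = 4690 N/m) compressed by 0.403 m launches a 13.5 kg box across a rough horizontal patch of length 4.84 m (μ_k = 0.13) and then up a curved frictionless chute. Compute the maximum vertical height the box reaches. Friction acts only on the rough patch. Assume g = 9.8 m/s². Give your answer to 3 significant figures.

h = 2.25 m

Spring energy: E₀ = ½kx² = ½(4690)(0.403)² = 380.85 J
Friction: W_f = μ_k mg d = (0.13)(13.5)(9.8)(4.84) = 83.24 J
Energy at base of ramp: E = 380.85 − 83.24 = 297.61 J
At max height all remaining energy is PE: mgh = E ⇒ h = E/(mg) = 297.61/(13.5 × 9.8) = 2.249 m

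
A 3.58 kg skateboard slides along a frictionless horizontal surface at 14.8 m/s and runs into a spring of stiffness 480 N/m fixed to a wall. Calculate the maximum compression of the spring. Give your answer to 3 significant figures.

x = 1.28 m

All KE is stored as spring PE at maximum compression: ½mv² = ½kx²
x = v√(m/k) = 14.8 × √(3.58/480) = 1.278 m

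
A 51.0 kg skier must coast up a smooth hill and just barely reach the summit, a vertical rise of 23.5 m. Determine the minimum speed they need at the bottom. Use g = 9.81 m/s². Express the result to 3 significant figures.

v = 21.5 m/s

At the top they are momentarily at rest, so all KE converts to PE: ½mv² = mgh
v = √(2gh) = √(2 × 9.81 × 23.5) = 21.47 m/s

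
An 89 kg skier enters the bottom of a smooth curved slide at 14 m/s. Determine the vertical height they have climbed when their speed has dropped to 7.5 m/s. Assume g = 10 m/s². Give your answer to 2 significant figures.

Conservation of energy: ½mv₁² = ½mv₂² + mgh
h = (v₁² − v₂²)/(2g) = (14² − 7.5²)/(2 × 10) = 6.987 m

h = 7.0 m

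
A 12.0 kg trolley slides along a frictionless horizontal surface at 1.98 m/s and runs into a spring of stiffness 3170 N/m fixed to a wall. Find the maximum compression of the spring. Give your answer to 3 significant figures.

x = 0.122 m

Conservation of energy between contact and max compression: ½mv² = ½kx²
x = v√(m/k) = 1.98 × √(12.0/3170) = 0.1218 m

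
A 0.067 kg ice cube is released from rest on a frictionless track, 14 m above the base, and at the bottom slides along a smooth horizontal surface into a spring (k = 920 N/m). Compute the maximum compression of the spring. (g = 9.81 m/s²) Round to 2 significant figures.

At max compression the cube is momentarily at rest: mgh = ½kx²
x = √(2mgh/k) = √(2 × 0.067 × 9.81 × 14 / 920) = 0.1414 m

x = 0.14 m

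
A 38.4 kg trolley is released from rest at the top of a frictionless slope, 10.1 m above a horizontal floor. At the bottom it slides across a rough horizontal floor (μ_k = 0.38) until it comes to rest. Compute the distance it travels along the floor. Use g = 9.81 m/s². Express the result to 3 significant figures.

Energy at the top = energy at the end + work done against friction:
At rest all PE has been dissipated by friction: mgh = μ_k m g d
d = h/μ_k = 10.1/0.38 = 26.58 m

d = 26.6 m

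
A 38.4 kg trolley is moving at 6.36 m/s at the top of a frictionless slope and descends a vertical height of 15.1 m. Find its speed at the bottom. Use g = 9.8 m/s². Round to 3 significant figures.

v = 18.3 m/s

By conservation of mechanical energy, ½mv₀² + mgh = ½mv²
The mass cancels from both sides.
v² = v₀² + 2gh = (6.36)² + 2(9.8)(15.1) = 336.41
v = √336.41 = 18.34 m/s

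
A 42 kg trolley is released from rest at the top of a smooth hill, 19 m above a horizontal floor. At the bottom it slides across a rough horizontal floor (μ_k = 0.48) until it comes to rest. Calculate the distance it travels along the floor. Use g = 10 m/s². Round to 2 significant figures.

Energy bookkeeping (friction removes W_f = μ_k N d):
At rest all PE has been dissipated by friction: mgh = μ_k m g d
d = h/μ_k = 19/0.48 = 39.58 m

d = 40 m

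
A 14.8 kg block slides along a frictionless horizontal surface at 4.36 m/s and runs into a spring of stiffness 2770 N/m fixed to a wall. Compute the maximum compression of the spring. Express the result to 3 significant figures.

x = 0.319 m

At max compression the block is momentarily at rest: ½mv² = ½kx²
x = v√(m/k) = 4.36 × √(14.8/2770) = 0.3187 m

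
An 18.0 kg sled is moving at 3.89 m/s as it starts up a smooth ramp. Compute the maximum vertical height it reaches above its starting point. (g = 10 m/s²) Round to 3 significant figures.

h = 0.757 m

By energy conservation, ½mv² = mgh
h = v²/(2g) = 3.89²/(2 × 10) = 0.7566 m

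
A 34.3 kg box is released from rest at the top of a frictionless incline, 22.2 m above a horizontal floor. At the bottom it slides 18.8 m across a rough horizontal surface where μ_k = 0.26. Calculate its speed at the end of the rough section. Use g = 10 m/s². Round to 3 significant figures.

Energy at the top = energy at the end + work done against friction:
mgh = ½mv² + μ_k m g d
W_f = μ_k mg d = (0.26)(34.3)(10)(18.8) = 1677 J
½mv² = mgh − W_f = 7614.6 − 1677 = 5938.0 J
v = √(2 × 5938.0/34.3) = 18.61 m/s

v = 18.6 m/s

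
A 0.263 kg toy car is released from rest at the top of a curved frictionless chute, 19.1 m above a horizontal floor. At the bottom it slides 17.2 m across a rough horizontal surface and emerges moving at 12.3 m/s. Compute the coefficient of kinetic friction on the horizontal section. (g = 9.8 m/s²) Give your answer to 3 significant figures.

Applying the work–energy principle:
mgh = ½mv² + μ_k m g d
mgh = 49.228 J; ½mv² = 19.895 J
W_f = 49.228 − 19.895 = 29.33 J
μ_k = W_f/(mg·d) = 29.33/(2.577 × 17.2) = 0.6617

μ_k = 0.662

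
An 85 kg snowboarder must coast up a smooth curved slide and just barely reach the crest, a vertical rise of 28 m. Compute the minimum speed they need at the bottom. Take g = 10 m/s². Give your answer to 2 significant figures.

At the top they are momentarily at rest, so all KE converts to PE: ½mv² = mgh
v = √(2gh) = √(2 × 10 × 28) = 23.66 m/s

v = 24 m/s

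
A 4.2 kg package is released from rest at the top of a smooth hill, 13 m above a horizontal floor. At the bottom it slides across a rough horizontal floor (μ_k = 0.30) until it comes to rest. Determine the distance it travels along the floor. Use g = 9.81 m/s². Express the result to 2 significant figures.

d = 43 m

Energy bookkeeping (friction removes W_f = μ_k N d):
At rest all PE has been dissipated by friction: mgh = μ_k m g d
d = h/μ_k = 13/0.30 = 43.33 m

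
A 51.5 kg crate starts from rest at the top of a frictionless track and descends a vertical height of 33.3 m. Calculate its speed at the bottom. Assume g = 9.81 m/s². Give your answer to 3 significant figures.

v = 25.6 m/s

Energy conservation between the two points: mgh = ½mv²
v = √(2gh) = √(2 × 9.81 × 33.3) = √653.35 = 25.56 m/s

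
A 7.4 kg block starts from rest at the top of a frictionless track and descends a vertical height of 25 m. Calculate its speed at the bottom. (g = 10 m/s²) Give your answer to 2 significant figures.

Equating total energy at the two states: mgh = ½mv²
v = √(2gh) = √(2 × 10 × 25) = √500.00 = 22.36 m/s

v = 22 m/s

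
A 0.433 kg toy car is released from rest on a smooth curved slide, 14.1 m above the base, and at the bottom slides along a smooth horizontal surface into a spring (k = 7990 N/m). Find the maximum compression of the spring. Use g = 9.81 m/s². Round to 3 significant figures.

At max compression the car is momentarily at rest: mgh = ½kx²
x = √(2mgh/k) = √(2 × 0.433 × 9.81 × 14.1 / 7990) = 0.1224 m

x = 0.122 m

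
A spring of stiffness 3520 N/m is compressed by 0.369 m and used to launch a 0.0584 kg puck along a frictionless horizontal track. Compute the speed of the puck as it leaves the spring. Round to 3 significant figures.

v = 90.6 m/s

Conservation of energy: ½kx² = ½mv²
v = x√(k/m) = 0.369 × √(3520/0.0584) = 90.59 m/s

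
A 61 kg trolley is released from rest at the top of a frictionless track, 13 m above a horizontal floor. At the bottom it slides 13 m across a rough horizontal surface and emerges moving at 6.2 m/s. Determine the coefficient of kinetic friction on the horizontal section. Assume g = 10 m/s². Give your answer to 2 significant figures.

Applying the work–energy principle:
mgh = ½mv² + μ_k m g d
mgh = 7930.0 J; ½mv² = 1172.4 J
W_f = 7930.0 − 1172.4 = 6758 J
μ_k = W_f/(mg·d) = 6758/(610.0 × 13) = 0.8522

μ_k = 0.85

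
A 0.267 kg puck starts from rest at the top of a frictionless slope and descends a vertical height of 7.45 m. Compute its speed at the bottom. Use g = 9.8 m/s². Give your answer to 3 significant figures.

v = 12.1 m/s

Mechanical energy is conserved (no friction): mgh = ½mv²
v = √(2gh) = √(2 × 9.8 × 7.45) = √146.02 = 12.08 m/s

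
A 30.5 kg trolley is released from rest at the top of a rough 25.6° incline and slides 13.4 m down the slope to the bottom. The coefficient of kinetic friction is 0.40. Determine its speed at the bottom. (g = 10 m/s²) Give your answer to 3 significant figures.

Work–energy: mg(L sinθ) − μ_k(mg cosθ)L = ½mv²
mgh = mgL sinθ = (30.5)(10)(13.4)sin25.6° = 1765.9 J
W_f = μ_k mg cosθ · L = (0.40)(30.5)(10)cos25.6°·13.4 = 1474 J
½mv² = 1765.9 − 1474 = 291.62 J
v = √(2 × 291.62/30.5) = 4.373 m/s

v = 4.37 m/s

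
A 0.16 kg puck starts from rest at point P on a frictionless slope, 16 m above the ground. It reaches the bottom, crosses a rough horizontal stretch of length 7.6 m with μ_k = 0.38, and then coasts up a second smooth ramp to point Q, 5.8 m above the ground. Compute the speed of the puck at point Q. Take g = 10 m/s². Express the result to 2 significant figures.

v = 12 m/s

Energy at P: mgh₁ = (0.16)(10)(16) = 25.600 J
Friction loss: W_f = μ_k mg d = 4.621 J
At Q: ½mv² + mgh₂ = mgh₁ − W_f
½mv² = 25.600 − 4.621 − 9.2800 = 11.699 J
v = √(2 × 11.699/0.16) = 12.09 m/s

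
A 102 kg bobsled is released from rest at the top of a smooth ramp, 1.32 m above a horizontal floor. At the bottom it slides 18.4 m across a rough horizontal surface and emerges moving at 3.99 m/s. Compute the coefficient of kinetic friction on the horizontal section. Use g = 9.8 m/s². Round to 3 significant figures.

Energy at the top = energy at the end + work done against friction:
mgh = ½mv² + μ_k m g d
mgh = 1319.5 J; ½mv² = 811.93 J
W_f = 1319.5 − 811.93 = 507.5 J
μ_k = W_f/(mg·d) = 507.5/(999.6 × 18.4) = 0.02760

μ_k = 0.0276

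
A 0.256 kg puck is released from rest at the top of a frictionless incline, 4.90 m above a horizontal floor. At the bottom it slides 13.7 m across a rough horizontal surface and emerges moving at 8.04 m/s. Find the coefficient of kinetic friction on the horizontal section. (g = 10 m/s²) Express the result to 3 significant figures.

μ_k = 0.122

Energy at the top = energy at the end + work done against friction:
mgh = ½mv² + μ_k m g d
mgh = 12.544 J; ½mv² = 8.2741 J
W_f = 12.544 − 8.2741 = 4.270 J
μ_k = W_f/(mg·d) = 4.270/(2.560 × 13.7) = 0.1217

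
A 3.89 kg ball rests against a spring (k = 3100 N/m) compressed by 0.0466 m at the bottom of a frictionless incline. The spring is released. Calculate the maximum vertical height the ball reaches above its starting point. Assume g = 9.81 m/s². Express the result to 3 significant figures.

All spring PE becomes gravitational PE at the highest point: ½kx² = mgh
h = kx²/(2mg) = (3100)(0.0466)²/(2 × 3.89 × 9.81) = 0.08820 m

h = 0.0882 m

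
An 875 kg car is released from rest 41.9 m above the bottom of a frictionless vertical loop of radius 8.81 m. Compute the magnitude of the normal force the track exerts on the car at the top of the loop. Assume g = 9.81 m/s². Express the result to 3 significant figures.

Energy from release to top (height 2r): mgh = ½mv_top² + mg(2r)
v_top² = 2g(h − 2r) = 2(9.81)(41.9 − 17.62) = 476.37 m²/s²
At the top, both N and weight point toward the centre: N + mg = mv_top²/r
N = m(v_top²/r − g) = 875(476.37/8.81 − 9.81) = 38729 N

N = 38700 N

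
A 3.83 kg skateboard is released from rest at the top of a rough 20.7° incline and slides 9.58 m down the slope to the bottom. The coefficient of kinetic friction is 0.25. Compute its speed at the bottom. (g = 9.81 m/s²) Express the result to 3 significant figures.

v = 4.74 m/s

Energy: mgh = ½mv² + W_f, with h = L sinθ and W_f = μ_k (mg cosθ) L
mgh = mgL sinθ = (3.83)(9.81)(9.58)sin20.7° = 127.23 J
W_f = μ_k mg cosθ · L = (0.25)(3.83)(9.81)cos20.7°·9.58 = 84.18 J
½mv² = 127.23 − 84.18 = 43.054 J
v = √(2 × 43.054/3.83) = 4.742 m/s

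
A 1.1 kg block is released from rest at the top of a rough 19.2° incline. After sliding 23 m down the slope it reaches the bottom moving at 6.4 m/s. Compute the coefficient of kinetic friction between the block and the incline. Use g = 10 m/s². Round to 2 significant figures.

μ_k = 0.25

The energy dissipated by friction is the PE lost minus the KE gained:
mgL sinθ = 83.203 J; ½mv² = 22.528 J
W_f = 83.203 − 22.528 = 60.68 J
μ_k = W_f/(mg cosθ · L) = 60.68/(10.39 × 23) = 0.2539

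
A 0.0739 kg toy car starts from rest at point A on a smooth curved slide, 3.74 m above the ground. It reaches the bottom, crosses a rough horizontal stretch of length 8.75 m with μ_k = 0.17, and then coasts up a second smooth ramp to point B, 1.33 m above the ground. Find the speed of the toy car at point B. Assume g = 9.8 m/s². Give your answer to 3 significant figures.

v = 4.25 m/s

Energy at A: mgh₁ = (0.0739)(9.8)(3.74) = 2.7086 J
Friction loss: W_f = μ_k mg d = 1.077 J
At B: ½mv² + mgh₂ = mgh₁ − W_f
½mv² = 2.7086 − 1.077 − 0.96321 = 0.66809 J
v = √(2 × 0.66809/0.0739) = 4.252 m/s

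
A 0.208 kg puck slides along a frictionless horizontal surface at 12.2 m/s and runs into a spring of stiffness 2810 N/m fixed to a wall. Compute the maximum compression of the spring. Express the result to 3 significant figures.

x = 0.105 m

At max compression the puck is momentarily at rest: ½mv² = ½kx²
x = v√(m/k) = 12.2 × √(0.208/2810) = 0.1050 m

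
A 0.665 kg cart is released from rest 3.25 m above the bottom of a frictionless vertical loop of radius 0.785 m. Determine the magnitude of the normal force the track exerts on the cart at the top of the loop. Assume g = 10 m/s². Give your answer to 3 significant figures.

N = 21.8 N

Energy from release to top (height 2r): mgh = ½mv_top² + mg(2r)
v_top² = 2g(h − 2r) = 2(10)(3.25 − 1.570) = 33.600 m²/s²
At the top, both N and weight point toward the centre: N + mg = mv_top²/r
N = m(v_top²/r − g) = 0.665(33.600/0.785 − 10) = 21.81 N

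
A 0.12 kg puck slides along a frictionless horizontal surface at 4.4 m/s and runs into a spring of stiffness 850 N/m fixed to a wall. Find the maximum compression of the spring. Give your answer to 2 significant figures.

All KE is stored as spring PE at maximum compression: ½mv² = ½kx²
x = v√(m/k) = 4.4 × √(0.12/850) = 0.05228 m

x = 0.052 m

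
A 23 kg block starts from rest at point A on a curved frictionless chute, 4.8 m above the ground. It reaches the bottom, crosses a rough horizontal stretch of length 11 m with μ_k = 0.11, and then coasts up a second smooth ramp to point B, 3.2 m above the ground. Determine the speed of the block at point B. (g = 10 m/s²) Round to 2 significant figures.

v = 2.8 m/s

Energy at A: mgh₁ = (23)(10)(4.8) = 1104.0 J
Friction loss: W_f = μ_k mg d = 278.3 J
At B: ½mv² + mgh₂ = mgh₁ − W_f
½mv² = 1104.0 − 278.3 − 736.00 = 89.700 J
v = √(2 × 89.700/23) = 2.793 m/s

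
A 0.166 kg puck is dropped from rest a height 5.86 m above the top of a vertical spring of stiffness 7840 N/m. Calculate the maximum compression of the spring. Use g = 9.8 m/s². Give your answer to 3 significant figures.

x = 0.0495 m

Let x be the compression. The total drop is H + x, and the puck is instantaneously at rest at max compression, so energy conservation gives:
mg(H + x) = ½kx²
½(7840)x² − (0.166)(9.8)x − (0.166)(9.8)(5.86) = 0
3920x² − 1.627x − 9.533 = 0
x = [1.627 + √(2.646 + 149478)]/(2 × 3920) = 0.04952 m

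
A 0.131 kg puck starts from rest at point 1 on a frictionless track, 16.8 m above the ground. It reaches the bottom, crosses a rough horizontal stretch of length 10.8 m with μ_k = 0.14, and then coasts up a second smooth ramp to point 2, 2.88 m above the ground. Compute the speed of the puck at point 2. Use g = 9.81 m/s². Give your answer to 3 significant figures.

Energy at 1: mgh₁ = (0.131)(9.81)(16.8) = 21.590 J
Friction loss: W_f = μ_k mg d = 1.943 J
At 2: ½mv² + mgh₂ = mgh₁ − W_f
½mv² = 21.590 − 1.943 − 3.7011 = 15.946 J
v = √(2 × 15.946/0.131) = 15.60 m/s

v = 15.6 m/s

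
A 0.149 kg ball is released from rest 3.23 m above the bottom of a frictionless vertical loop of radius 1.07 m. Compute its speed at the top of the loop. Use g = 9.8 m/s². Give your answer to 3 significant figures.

Energy conservation: mgh = ½mv_top² + mg(2r)
v_top² = 2g(h − 2r) = 2(9.8)(3.23 − 2.140) = 21.36
v_top = 4.622 m/s

v = 4.62 m/s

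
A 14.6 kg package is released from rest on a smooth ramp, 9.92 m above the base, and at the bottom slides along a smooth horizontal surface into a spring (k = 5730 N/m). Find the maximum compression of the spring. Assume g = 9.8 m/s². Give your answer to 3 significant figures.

At max compression the package is momentarily at rest: mgh = ½kx²
x = √(2mgh/k) = √(2 × 14.6 × 9.8 × 9.92 / 5730) = 0.7039 m

x = 0.704 m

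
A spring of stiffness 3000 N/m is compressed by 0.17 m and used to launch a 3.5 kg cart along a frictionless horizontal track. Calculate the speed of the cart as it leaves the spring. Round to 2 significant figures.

Conservation of energy: ½kx² = ½mv²
v = x√(k/m) = 0.17 × √(3000/3.5) = 4.977 m/s

v = 5.0 m/s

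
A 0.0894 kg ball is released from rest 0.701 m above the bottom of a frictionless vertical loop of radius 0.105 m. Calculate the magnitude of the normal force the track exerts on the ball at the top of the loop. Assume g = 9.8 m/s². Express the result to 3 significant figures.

N = 7.32 N

Energy from release to top (height 2r): mgh = ½mv_top² + mg(2r)
v_top² = 2g(h − 2r) = 2(9.8)(0.701 − 0.2100) = 9.6236 m²/s²
At the top, both N and weight point toward the centre: N + mg = mv_top²/r
N = m(v_top²/r − g) = 0.0894(9.6236/0.105 − 9.8) = 7.318 N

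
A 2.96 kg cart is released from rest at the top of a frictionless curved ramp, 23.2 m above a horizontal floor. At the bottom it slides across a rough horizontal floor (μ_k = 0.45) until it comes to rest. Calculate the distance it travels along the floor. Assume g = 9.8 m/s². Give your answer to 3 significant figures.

Energy at the top = energy at the end + work done against friction:
At rest all PE has been dissipated by friction: mgh = μ_k m g d
d = h/μ_k = 23.2/0.45 = 51.56 m

d = 51.6 m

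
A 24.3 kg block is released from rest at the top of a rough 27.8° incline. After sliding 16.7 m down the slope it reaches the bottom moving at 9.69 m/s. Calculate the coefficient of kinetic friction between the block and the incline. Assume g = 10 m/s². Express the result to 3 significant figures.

μ_k = 0.209

The energy dissipated by friction is the PE lost minus the KE gained:
mgL sinθ = 1892.6 J; ½mv² = 1140.8 J
W_f = 1892.6 − 1140.8 = 751.8 J
μ_k = W_f/(mg cosθ · L) = 751.8/(215.0 × 16.7) = 0.2094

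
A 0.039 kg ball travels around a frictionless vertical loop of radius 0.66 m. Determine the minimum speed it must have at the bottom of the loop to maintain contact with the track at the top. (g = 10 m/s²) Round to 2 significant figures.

v = 5.7 m/s

At the top: mg = mv_top²/r ⇒ v_top² = gr = 6.600 m²/s²
Energy from bottom to top (height 2r): ½mv_bot² = ½mv_top² + mg(2r)
v_bot² = gr + 4gr = 5gr = 33.00
v_bot = √(5gr) = 5.745 m/s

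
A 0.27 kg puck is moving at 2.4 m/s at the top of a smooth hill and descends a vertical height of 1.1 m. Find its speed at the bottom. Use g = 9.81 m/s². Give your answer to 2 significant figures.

Energy conservation between the two points: ½mv₀² + mgh = ½mv²
The mass cancels from both sides.
v² = v₀² + 2gh = (2.4)² + 2(9.81)(1.1) = 27.342
v = √27.342 = 5.229 m/s

v = 5.2 m/s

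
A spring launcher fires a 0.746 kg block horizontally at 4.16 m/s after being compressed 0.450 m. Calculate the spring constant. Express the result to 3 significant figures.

Energy stored in the spring equals the launch KE: ½kx² = ½mv²
k = mv²/x² = (0.746)(4.16)²/(0.450)² = 63.75 N/m

k = 63.8 N/m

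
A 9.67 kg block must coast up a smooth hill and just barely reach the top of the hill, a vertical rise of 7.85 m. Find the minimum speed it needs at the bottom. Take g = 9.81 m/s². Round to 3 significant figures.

v = 12.4 m/s

At the top it is momentarily at rest, so all KE converts to PE: ½mv² = mgh
v = √(2gh) = √(2 × 9.81 × 7.85) = 12.41 m/s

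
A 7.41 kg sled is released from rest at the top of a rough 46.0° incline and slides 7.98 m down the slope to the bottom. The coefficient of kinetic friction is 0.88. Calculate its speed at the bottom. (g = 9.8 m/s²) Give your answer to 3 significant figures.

Taking the bottom as reference, mgh = ½mv² + μ_k N L with h = L sinθ, N = mg cosθ:
mgh = mgL sinθ = (7.41)(9.8)(7.98)sin46.0° = 416.85 J
W_f = μ_k mg cosθ · L = (0.88)(7.41)(9.8)cos46.0°·7.98 = 354.2 J
½mv² = 416.85 − 354.2 = 62.609 J
v = √(2 × 62.609/7.41) = 4.111 m/s

v = 4.11 m/s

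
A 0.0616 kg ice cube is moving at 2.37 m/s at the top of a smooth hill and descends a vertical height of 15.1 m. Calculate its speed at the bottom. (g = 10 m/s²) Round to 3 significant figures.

By conservation of mechanical energy, ½mv₀² + mgh = ½mv²
v² = v₀² + 2gh = (2.37)² + 2(10)(15.1) = 307.62
v = √307.62 = 17.54 m/s

v = 17.5 m/s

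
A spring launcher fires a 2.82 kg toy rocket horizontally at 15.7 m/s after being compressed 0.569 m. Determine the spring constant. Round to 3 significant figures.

½kx² = ½mv²
k = mv²/x² = (2.82)(15.7)²/(0.569)² = 2147 N/m

k = 2150 N/m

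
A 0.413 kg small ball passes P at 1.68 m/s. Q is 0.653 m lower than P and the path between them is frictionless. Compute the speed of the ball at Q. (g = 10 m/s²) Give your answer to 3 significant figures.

v = 3.99 m/s

By conservation of mechanical energy, ½mv₀² + mgh = ½mv²
v² = v₀² + 2gh = (1.68)² + 2(10)(0.653) = 15.882
v = √15.882 = 3.985 m/s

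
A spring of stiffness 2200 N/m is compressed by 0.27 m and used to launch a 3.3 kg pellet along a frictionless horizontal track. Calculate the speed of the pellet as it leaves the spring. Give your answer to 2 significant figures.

Spring PE converts entirely to kinetic energy: ½kx² = ½mv²
v = x√(k/m) = 0.27 × √(2200/3.3) = 6.971 m/s

v = 7.0 m/s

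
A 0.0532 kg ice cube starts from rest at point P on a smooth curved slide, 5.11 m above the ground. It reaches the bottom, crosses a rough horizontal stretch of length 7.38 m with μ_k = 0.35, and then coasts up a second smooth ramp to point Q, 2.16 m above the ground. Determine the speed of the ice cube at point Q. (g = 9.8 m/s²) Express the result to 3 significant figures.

v = 2.68 m/s

Energy at P: mgh₁ = (0.0532)(9.8)(5.11) = 2.6641 J
Friction loss: W_f = μ_k mg d = 1.347 J
At Q: ½mv² + mgh₂ = mgh₁ − W_f
½mv² = 2.6641 − 1.347 − 1.1261 = 0.19134 J
v = √(2 × 0.19134/0.0532) = 2.682 m/s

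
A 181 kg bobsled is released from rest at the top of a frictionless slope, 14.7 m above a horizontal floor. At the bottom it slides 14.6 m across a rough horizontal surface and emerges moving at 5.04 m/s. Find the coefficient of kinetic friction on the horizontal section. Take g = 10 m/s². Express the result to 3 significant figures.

μ_k = 0.920

Energy at the top = energy at the end + work done against friction:
mgh = ½mv² + μ_k m g d
mgh = 26607 J; ½mv² = 2298.8 J
W_f = 26607 − 2298.8 = 24308 J
μ_k = W_f/(mg·d) = 24308/(1810 × 14.6) = 0.9199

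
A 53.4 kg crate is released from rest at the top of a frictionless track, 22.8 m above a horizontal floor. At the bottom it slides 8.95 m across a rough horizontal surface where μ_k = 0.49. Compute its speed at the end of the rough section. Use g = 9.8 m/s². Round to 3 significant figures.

v = 19.0 m/s

Energy at the top = energy at the end + work done against friction:
mgh = ½mv² + μ_k m g d
W_f = μ_k mg d = (0.49)(53.4)(9.8)(8.95) = 2295 J
½mv² = mgh − W_f = 11932 − 2295 = 9636.7 J
v = √(2 × 9636.7/53.4) = 19.00 m/s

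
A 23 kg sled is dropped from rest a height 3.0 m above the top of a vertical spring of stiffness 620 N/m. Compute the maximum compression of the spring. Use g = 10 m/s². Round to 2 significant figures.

x = 1.9 m

Take the reference level at the top of the uncompressed spring. At max compression the sled has fallen H + x and is momentarily at rest:
mg(H + x) = ½kx²
½(620)x² − (23)(10)x − (23)(10)(3.0) = 0
310.0x² − 230.0x − 690.0 = 0
x = [230.0 + √(52900 + 855600)]/(2 × 310.0) = 1.908 m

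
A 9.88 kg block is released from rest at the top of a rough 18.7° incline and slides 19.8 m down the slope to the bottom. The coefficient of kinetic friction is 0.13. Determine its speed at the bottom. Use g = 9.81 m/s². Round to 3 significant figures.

v = 8.76 m/s

Work–energy: mg(L sinθ) − μ_k(mg cosθ)L = ½mv²
mgh = mgL sinθ = (9.88)(9.81)(19.8)sin18.7° = 615.28 J
W_f = μ_k mg cosθ · L = (0.13)(9.88)(9.81)cos18.7°·19.8 = 236.3 J
½mv² = 615.28 − 236.3 = 378.97 J
v = √(2 × 378.97/9.88) = 8.759 m/s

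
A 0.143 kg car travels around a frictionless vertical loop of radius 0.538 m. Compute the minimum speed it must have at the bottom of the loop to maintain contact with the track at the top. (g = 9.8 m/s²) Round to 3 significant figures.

v = 5.13 m/s

At the top: mg = mv_top²/r ⇒ v_top² = gr = 5.272 m²/s²
Energy from bottom to top (height 2r): ½mv_bot² = ½mv_top² + mg(2r)
v_bot² = gr + 4gr = 5gr = 26.36
v_bot = √(5gr) = 5.134 m/s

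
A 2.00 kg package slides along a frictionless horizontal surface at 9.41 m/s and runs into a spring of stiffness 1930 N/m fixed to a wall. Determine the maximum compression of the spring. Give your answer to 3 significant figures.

x = 0.303 m

Conservation of energy between contact and max compression: ½mv² = ½kx²
x = v√(m/k) = 9.41 × √(2.00/1930) = 0.3029 m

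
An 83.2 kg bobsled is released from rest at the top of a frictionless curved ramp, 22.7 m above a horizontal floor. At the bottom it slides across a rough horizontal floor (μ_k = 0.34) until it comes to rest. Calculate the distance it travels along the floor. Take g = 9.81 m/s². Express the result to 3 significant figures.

d = 66.8 m

Energy bookkeeping (friction removes W_f = μ_k N d):
At rest all PE has been dissipated by friction: mgh = μ_k m g d
d = h/μ_k = 22.7/0.34 = 66.76 m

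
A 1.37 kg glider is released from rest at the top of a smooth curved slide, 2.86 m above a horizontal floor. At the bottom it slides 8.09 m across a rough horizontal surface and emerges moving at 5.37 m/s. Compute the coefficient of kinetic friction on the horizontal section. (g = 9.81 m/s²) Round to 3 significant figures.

Energy bookkeeping (friction removes W_f = μ_k N d):
mgh = ½mv² + μ_k m g d
mgh = 38.438 J; ½mv² = 19.753 J
W_f = 38.438 − 19.753 = 18.68 J
μ_k = W_f/(mg·d) = 18.68/(13.44 × 8.09) = 0.1718

μ_k = 0.172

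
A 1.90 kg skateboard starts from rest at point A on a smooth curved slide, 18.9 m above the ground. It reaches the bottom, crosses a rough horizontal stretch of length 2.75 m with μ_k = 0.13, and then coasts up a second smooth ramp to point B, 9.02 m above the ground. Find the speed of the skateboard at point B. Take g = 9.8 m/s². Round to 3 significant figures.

v = 13.7 m/s

Energy at A: mgh₁ = (1.90)(9.8)(18.9) = 351.92 J
Friction loss: W_f = μ_k mg d = 6.657 J
At B: ½mv² + mgh₂ = mgh₁ − W_f
½mv² = 351.92 − 6.657 − 167.95 = 177.31 J
v = √(2 × 177.31/1.90) = 13.66 m/s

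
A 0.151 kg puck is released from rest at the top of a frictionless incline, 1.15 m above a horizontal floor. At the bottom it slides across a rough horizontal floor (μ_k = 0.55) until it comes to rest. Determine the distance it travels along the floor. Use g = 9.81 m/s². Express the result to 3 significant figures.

Energy bookkeeping (friction removes W_f = μ_k N d):
At rest all PE has been dissipated by friction: mgh = μ_k m g d
d = h/μ_k = 1.15/0.55 = 2.091 m

d = 2.09 m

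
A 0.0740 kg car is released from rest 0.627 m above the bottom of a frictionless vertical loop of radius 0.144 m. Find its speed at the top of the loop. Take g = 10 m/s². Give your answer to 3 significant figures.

Energy conservation: mgh = ½mv_top² + mg(2r)
v_top² = 2g(h − 2r) = 2(10)(0.627 − 0.2880) = 6.780
v_top = 2.604 m/s

v = 2.60 m/s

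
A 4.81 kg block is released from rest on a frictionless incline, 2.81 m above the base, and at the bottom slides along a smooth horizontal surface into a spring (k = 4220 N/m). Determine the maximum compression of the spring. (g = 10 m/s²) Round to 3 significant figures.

Gravitational PE at the top equals spring PE at max compression: mgh = ½kx²
x = √(2mgh/k) = √(2 × 4.81 × 10 × 2.81 / 4220) = 0.2531 m

x = 0.253 m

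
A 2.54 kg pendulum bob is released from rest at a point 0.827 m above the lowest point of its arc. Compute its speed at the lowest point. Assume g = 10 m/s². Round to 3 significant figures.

v = 4.07 m/s

By conservation of mechanical energy, mgh = ½mv²
The mass cancels from both sides.
v = √(2gh) = √(2 × 10 × 0.827) = √16.540 = 4.067 m/s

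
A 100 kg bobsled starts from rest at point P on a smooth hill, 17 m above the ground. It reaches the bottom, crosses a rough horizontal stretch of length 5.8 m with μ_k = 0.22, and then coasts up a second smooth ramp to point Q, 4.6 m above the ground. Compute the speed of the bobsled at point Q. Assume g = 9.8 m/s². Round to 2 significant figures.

v = 15 m/s

Energy at P: mgh₁ = (100)(9.8)(17) = 16660 J
Friction loss: W_f = μ_k mg d = 1250 J
At Q: ½mv² + mgh₂ = mgh₁ − W_f
½mv² = 16660 − 1250 − 4508.0 = 10902 J
v = √(2 × 10902/100) = 14.77 m/s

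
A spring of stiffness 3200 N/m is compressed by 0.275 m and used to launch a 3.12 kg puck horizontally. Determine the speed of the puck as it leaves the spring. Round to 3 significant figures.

v = 8.81 m/s

Conservation of energy: ½kx² = ½mv²
v = x√(k/m) = 0.275 × √(3200/3.12) = 8.807 m/s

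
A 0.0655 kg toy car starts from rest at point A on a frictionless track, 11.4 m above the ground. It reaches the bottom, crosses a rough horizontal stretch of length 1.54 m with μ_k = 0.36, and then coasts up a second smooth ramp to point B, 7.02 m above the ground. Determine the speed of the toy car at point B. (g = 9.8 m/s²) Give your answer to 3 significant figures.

Energy at A: mgh₁ = (0.0655)(9.8)(11.4) = 7.3177 J
Friction loss: W_f = μ_k mg d = 0.3559 J
At B: ½mv² + mgh₂ = mgh₁ − W_f
½mv² = 7.3177 − 0.3559 − 4.5061 = 2.4557 J
v = √(2 × 2.4557/0.0655) = 8.659 m/s

v = 8.66 m/s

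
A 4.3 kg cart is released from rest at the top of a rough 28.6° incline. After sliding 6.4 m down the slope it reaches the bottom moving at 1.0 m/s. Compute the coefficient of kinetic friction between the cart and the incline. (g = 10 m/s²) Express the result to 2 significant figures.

μ_k = 0.54

mgh = ½mv² + μ_k (mg cosθ) L, with h = L sinθ
mgL sinθ = 131.74 J; ½mv² = 2.1500 J
W_f = 131.74 − 2.1500 = 129.6 J
μ_k = W_f/(mg cosθ · L) = 129.6/(37.75 × 6.4) = 0.5363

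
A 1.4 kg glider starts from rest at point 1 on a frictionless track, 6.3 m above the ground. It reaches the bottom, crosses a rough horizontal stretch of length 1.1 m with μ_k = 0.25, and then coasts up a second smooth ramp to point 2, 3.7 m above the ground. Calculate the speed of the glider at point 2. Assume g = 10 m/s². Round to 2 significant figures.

v = 6.8 m/s

Energy at 1: mgh₁ = (1.4)(10)(6.3) = 88.200 J
Friction loss: W_f = μ_k mg d = 3.850 J
At 2: ½mv² + mgh₂ = mgh₁ − W_f
½mv² = 88.200 − 3.850 − 51.800 = 32.550 J
v = √(2 × 32.550/1.4) = 6.819 m/s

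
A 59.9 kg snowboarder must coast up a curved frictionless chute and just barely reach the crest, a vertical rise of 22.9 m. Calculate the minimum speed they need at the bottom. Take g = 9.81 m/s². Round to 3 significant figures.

v = 21.2 m/s

At the top they are momentarily at rest, so all KE converts to PE: ½mv² = mgh
v = √(2gh) = √(2 × 9.81 × 22.9) = 21.20 m/s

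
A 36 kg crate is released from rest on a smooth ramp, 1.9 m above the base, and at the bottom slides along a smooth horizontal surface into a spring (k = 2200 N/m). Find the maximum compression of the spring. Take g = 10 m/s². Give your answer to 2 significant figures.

x = 0.79 m

At max compression the crate is momentarily at rest: mgh = ½kx²
x = √(2mgh/k) = √(2 × 36 × 10 × 1.9 / 2200) = 0.7886 m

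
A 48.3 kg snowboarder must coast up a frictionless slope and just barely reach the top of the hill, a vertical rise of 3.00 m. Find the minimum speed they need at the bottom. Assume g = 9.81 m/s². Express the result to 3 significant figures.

At the top they are momentarily at rest, so all KE converts to PE: ½mv² = mgh
v = √(2gh) = √(2 × 9.81 × 3.00) = 7.672 m/s

v = 7.67 m/s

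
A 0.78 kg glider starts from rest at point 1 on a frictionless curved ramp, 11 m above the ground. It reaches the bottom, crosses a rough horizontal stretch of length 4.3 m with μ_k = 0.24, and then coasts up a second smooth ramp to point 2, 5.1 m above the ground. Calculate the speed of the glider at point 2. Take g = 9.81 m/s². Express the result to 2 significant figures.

v = 9.8 m/s

Energy at 1: mgh₁ = (0.78)(9.81)(11) = 84.170 J
Friction loss: W_f = μ_k mg d = 7.897 J
At 2: ½mv² + mgh₂ = mgh₁ − W_f
½mv² = 84.170 − 7.897 − 39.024 = 37.249 J
v = √(2 × 37.249/0.78) = 9.773 m/s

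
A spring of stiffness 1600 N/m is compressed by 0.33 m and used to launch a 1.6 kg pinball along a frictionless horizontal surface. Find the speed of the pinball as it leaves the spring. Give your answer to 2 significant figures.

Spring PE converts entirely to kinetic energy: ½kx² = ½mv²
v = x√(k/m) = 0.33 × √(1600/1.6) = 10.44 m/s

v = 10 m/s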